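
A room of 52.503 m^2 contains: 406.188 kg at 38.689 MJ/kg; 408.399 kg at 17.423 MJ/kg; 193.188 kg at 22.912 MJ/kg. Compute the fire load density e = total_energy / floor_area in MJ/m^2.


Total energy = 406.188*38.689 + 408.399*17.423 + 193.188*22.912
= 15715.01 + 7115.536 + 4426.323
= 27256.87 MJ
e = 27256.87 / 52.503 = 519.15 MJ/m^2

519.15 MJ/m^2


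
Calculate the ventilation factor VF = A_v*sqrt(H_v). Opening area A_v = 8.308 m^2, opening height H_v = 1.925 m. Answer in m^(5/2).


sqrt(H_v) = 1.3874
VF = 8.308 * 1.3874 = 11.527 m^(5/2)

11.527 m^(5/2)


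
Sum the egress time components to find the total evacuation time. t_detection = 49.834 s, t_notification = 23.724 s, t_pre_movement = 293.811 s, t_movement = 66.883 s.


Total = 49.834 + 23.724 + 293.811 + 66.883 = 434.252 s

434.252 s


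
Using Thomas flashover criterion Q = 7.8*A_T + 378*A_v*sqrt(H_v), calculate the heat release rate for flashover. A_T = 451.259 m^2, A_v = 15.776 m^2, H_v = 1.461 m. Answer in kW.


7.8*A_T = 3519.8
sqrt(H_v) = 1.2087
378*A_v*sqrt(H_v) = 7208.0
Q = 3519.8 + 7208.0 = 10728 kW

10728 kW


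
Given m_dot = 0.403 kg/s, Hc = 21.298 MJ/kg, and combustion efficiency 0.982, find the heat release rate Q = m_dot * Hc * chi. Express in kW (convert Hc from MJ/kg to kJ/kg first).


Hc = 21.298 MJ/kg = 21.298 * 1000 kJ/kg = 21298 kJ/kg
Q = 0.403 kg/s * 21298 kJ/kg * 0.982 = 8428.6 kW

8428.6 kW


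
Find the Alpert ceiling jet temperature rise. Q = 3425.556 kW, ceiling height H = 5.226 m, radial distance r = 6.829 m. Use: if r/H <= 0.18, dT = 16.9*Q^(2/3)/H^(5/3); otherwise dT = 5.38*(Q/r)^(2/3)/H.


r/H = 6.829 / 5.226 = 1.3067
r/H > 0.18, so dT = 5.38*(Q/r)^(2/3)/H
Q/r = 501.62
(Q/r)^(2/3) = 63.132
dT = 5.38 * 63.132 / 5.226 = 64.992 K

64.992 K


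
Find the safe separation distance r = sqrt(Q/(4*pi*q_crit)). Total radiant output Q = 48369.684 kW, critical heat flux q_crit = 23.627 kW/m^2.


4*pi*q_crit = 296.91
Q/(4*pi*q_crit) = 162.91
r = sqrt(162.91) = 12.764 m

12.764 m


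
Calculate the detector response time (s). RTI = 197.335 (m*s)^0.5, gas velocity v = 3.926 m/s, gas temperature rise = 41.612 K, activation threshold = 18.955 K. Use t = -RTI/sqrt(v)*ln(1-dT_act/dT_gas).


dT_act/dT_gas = 0.45552
ln(1 - 0.45552) = -0.60792
t = -197.335 / sqrt(3.926) * -0.60792 = 60.545 s

60.545 s


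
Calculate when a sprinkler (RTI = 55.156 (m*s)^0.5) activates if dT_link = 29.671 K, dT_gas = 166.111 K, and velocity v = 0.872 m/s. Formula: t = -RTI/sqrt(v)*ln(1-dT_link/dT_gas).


dT_link/dT_gas = 0.17862
ln(1 - 0.17862) = -0.19677
t = -55.156 / sqrt(0.872) * -0.19677 = 11.622 s

11.622 s


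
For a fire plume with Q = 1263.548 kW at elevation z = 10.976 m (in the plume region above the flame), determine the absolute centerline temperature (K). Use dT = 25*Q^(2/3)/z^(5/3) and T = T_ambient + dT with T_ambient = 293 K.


Q^(2/3) = 116.88
z^(5/3) = 54.209
dT = 25 * 116.88 / 54.209 = 53.901 K
T = 293 + 53.901 = 346.90 K

346.90 K


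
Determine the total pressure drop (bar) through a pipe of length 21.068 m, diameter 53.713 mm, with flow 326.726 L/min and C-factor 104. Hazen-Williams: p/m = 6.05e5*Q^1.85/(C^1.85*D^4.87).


Q^1.85 = 44796
C^1.85 = 5389.0
D^4.87 = 2.6637e+08
p/m = 0.018880 bar/m
p_total = 0.018880 * 21.068 = 0.39776 bar

0.39776 bar


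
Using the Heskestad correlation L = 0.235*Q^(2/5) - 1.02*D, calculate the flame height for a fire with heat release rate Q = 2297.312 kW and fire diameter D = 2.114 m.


Q^(2/5) = 22.105
0.235 * Q^(2/5) = 5.1946
1.02 * D = 2.1563
L = 3.0384 m

3.0384 m


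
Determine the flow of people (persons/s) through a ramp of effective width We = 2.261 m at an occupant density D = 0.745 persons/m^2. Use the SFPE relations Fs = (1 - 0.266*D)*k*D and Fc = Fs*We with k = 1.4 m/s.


1 - 0.266*D = 1 - 0.266*0.745 = 0.80183
Fs = 0.80183 * 1.4 * 0.745 = 0.83631 persons/(s*m)
Fc = 0.83631 * 2.261 = 1.8909 persons/s

1.8909 persons/s


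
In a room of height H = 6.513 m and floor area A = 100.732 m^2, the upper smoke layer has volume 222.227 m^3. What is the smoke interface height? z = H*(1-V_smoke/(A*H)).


V/(A*H) = 0.33873
1 - 0.33873 = 0.66127
z = 6.513 * 0.66127 = 4.3069 m

4.3069 m


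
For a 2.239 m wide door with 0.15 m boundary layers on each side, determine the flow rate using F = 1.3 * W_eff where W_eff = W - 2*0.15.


W_eff = 2.239 - 0.30 = 1.939 m
F = 1.3 * 1.939 = 2.5207 persons/s

2.5207 persons/s


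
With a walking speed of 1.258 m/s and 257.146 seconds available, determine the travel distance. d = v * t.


d = 1.258 * 257.146 = 323.49 m

323.49 m


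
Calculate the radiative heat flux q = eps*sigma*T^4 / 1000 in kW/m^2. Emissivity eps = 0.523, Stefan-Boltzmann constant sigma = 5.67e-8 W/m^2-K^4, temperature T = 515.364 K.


T^4 = 7.0543e+10
q = 0.523 * 5.67e-8 * 7.0543e+10 / 1000 = 2.0919 kW/m^2

2.0919 kW/m^2


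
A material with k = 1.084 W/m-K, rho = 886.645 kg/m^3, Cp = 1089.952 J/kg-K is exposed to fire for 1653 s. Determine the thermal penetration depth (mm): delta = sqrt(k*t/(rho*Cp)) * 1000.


alpha = 1.084 / (886.645 * 1089.952) = 1.1217e-06 m^2/s
alpha * t = 0.0018542
delta = sqrt(0.0018542) * 1000 = 43.060 mm

43.060 mm


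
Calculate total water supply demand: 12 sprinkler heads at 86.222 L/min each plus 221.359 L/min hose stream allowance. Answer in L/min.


Sprinkler demand = 12 * 86.222 = 1034.664 L/min
Total = 1034.664 + 221.359 = 1256.023 L/min

1256.023 L/min


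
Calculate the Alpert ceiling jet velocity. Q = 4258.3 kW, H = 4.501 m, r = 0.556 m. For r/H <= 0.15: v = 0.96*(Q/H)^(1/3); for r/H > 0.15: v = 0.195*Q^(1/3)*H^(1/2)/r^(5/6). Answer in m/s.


r/H = 0.556 / 4.501 = 0.12353
r/H <= 0.15, so v = 0.96*(Q/H)^(1/3)
Q/H = 946.08
(Q/H)^(1/3) = 9.8169
v = 0.96 * 9.8169 = 9.4243 m/s

9.4243 m/s


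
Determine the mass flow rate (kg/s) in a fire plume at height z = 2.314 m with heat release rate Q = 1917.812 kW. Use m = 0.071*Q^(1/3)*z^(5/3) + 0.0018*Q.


Q^(1/3) = 12.424
z^(5/3) = 4.0483
First term = 0.071 * 12.424 * 4.0483 = 3.5711
Second term = 0.0018 * 1917.812 = 3.4521
m = 7.0231 kg/s

7.0231 kg/s


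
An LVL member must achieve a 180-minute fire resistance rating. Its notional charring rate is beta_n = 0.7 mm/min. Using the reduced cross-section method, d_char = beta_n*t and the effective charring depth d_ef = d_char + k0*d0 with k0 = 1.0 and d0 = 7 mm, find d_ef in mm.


d_char = 0.7 * 180 = 126 mm
d_ef = 126 + 1.0*7 = 133 mm

133 mm


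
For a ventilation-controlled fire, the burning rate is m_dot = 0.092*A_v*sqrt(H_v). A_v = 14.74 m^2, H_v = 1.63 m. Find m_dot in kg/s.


sqrt(H_v) = 1.2767
m_dot = 0.092 * 14.74 * 1.2767 = 1.7313 kg/s

1.7313 kg/s


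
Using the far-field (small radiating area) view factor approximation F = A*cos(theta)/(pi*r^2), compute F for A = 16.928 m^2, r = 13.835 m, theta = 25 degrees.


cos(25 deg) = 0.90631
pi*r^2 = 601.32
F = 16.928 * 0.90631 / 601.32 = 0.025514

0.025514


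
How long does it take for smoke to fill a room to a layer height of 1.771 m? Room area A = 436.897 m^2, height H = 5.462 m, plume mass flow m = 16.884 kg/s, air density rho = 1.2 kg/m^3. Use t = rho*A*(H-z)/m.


H - z = 3.691 m
t = 1.2 * 436.897 * 3.691 / 16.884 = 114.61 s

114.61 s


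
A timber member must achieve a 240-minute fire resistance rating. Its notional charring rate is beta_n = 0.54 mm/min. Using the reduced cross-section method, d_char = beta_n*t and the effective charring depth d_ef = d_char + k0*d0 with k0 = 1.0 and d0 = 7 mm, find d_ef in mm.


d_char = 0.54 * 240 = 129.6 mm
d_ef = 129.6 + 1.0*7 = 136.6 mm

136.6 mm


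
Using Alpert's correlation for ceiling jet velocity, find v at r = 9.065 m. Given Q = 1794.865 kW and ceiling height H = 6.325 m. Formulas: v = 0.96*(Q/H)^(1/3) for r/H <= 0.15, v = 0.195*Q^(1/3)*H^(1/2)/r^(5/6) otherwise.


r/H = 9.065 / 6.325 = 1.4332
r/H > 0.15, so v = 0.195*Q^(1/3)*H^(1/2)/r^(5/6)
Q^(1/3) = 12.153
H^(1/2) = 2.5150
r^(5/6) = 6.2778
v = 0.195 * 12.153 * 2.5150 / 6.2778 = 0.94937 m/s

0.94937 m/s


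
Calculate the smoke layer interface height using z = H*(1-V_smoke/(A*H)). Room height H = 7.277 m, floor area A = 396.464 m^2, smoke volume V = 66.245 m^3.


V/(A*H) = 0.022961
1 - 0.022961 = 0.97704
z = 7.277 * 0.97704 = 7.1099 m

7.1099 m


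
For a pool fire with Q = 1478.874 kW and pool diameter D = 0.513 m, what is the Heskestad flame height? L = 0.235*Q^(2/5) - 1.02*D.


Q^(2/5) = 18.534
0.235 * Q^(2/5) = 4.3555
1.02 * D = 0.52326
L = 3.8323 m

3.8323 m


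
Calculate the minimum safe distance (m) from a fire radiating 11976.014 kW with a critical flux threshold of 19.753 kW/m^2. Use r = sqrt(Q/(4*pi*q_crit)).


4*pi*q_crit = 248.22
Q/(4*pi*q_crit) = 48.247
r = sqrt(48.247) = 6.9460 m

6.9460 m


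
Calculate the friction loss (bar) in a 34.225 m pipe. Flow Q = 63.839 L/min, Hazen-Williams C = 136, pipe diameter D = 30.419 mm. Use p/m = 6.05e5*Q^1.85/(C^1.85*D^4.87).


Q^1.85 = 2184.8
C^1.85 = 8852.1
D^4.87 = 1.6708e+07
p/m = 0.0089372 bar/m
p_total = 0.0089372 * 34.225 = 0.30588 bar

0.30588 bar


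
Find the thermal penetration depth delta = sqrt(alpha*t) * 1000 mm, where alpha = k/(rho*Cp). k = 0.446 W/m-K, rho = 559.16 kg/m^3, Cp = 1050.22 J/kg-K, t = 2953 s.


alpha = 0.446 / (559.16 * 1050.22) = 7.5948e-07 m^2/s
alpha * t = 0.0022428
delta = sqrt(0.0022428) * 1000 = 47.358 mm

47.358 mm


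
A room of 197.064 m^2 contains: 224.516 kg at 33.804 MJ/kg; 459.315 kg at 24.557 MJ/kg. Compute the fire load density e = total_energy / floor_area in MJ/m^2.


Total energy = 224.516*33.804 + 459.315*24.557
= 7589.539 + 11279.40
= 18868.94 MJ
e = 18868.94 / 197.064 = 95.750 MJ/m^2

95.750 MJ/m^2


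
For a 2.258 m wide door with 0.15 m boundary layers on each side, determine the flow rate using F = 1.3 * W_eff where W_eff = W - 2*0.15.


W_eff = 2.258 - 0.30 = 1.958 m
F = 1.3 * 1.958 = 2.5454 persons/s

2.5454 persons/s


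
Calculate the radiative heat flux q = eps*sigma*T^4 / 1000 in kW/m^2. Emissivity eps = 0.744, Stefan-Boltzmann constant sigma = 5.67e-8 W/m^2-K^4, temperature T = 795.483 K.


T^4 = 4.0043e+11
q = 0.744 * 5.67e-8 * 4.0043e+11 / 1000 = 16.892 kW/m^2

16.892 kW/m^2


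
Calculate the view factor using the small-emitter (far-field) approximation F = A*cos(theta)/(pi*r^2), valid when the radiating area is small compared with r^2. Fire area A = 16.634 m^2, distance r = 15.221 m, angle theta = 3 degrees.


cos(3 deg) = 0.99863
pi*r^2 = 727.84
F = 16.634 * 0.99863 / 727.84 = 0.022823

0.022823


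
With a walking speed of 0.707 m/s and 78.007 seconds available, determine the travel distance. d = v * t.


d = 0.707 * 78.007 = 55.151 m

55.151 m


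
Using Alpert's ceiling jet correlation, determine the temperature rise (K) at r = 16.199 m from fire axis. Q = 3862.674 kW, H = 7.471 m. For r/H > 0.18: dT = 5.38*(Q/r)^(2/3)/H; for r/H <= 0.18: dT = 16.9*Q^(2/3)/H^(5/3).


r/H = 16.199 / 7.471 = 2.1683
r/H > 0.18, so dT = 5.38*(Q/r)^(2/3)/H
Q/r = 238.45
(Q/r)^(2/3) = 38.453
dT = 5.38 * 38.453 / 7.471 = 27.691 K

27.691 K


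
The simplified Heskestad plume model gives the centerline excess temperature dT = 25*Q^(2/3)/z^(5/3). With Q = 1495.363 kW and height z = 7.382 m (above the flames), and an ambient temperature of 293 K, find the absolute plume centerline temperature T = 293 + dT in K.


Q^(2/3) = 130.77
z^(5/3) = 27.987
dT = 25 * 130.77 / 27.987 = 116.81 K
T = 293 + 116.81 = 409.81 K

409.81 K


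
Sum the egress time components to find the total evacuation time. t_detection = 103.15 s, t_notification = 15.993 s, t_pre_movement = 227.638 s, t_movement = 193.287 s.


Total = 103.15 + 15.993 + 227.638 + 193.287 = 540.068 s

540.068 s


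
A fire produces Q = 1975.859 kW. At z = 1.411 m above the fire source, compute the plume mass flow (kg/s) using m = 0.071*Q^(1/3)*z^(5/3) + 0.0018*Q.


Q^(1/3) = 12.548
z^(5/3) = 1.7751
First term = 0.071 * 12.548 * 1.7751 = 1.5814
Second term = 0.0018 * 1975.859 = 3.5565
m = 5.1380 kg/s

5.1380 kg/s


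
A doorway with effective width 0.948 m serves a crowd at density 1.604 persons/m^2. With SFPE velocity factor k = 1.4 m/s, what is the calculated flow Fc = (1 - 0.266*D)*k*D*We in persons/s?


1 - 0.266*D = 1 - 0.266*1.604 = 0.57334
Fs = 0.57334 * 1.4 * 1.604 = 1.2875 persons/(s*m)
Fc = 1.2875 * 0.948 = 1.2205 persons/s

1.2205 persons/s


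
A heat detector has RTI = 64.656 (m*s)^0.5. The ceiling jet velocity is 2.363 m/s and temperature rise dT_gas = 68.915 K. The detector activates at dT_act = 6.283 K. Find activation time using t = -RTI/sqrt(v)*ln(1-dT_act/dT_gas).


dT_act/dT_gas = 0.091170
ln(1 - 0.091170) = -0.095598
t = -64.656 / sqrt(2.363) * -0.095598 = 4.0209 s

4.0209 s


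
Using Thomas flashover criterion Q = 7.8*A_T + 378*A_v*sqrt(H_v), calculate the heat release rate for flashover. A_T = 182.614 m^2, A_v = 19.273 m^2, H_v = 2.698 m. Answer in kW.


7.8*A_T = 1424.4
sqrt(H_v) = 1.6426
378*A_v*sqrt(H_v) = 11966
Q = 1424.4 + 11966 = 13391 kW

13391 kW


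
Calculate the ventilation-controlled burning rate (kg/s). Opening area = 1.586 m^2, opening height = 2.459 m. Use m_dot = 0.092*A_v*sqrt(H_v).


sqrt(H_v) = 1.5681
m_dot = 0.092 * 1.586 * 1.5681 = 0.22881 kg/s

0.22881 kg/s


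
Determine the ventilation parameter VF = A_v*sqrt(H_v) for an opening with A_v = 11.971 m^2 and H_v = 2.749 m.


sqrt(H_v) = 1.6580
VF = 11.971 * 1.6580 = 19.848 m^(5/2)

19.848 m^(5/2)


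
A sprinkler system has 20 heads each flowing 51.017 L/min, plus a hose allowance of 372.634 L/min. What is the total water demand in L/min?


Sprinkler demand = 20 * 51.017 = 1020.34 L/min
Total = 1020.34 + 372.634 = 1392.974 L/min

1392.974 L/min


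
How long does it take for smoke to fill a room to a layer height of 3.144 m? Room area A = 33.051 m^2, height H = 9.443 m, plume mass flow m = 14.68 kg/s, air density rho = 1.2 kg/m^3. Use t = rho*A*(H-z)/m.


H - z = 6.299 m
t = 1.2 * 33.051 * 6.299 / 14.68 = 17.018 s

17.018 s


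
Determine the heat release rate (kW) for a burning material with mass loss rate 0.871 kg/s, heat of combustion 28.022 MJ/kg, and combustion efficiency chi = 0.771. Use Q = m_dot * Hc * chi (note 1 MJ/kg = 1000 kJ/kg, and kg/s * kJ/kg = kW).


Hc = 28.022 MJ/kg = 28.022 * 1000 kJ/kg = 28022 kJ/kg
Q = 0.871 kg/s * 28022 kJ/kg * 0.771 = 18818 kW

18818 kW


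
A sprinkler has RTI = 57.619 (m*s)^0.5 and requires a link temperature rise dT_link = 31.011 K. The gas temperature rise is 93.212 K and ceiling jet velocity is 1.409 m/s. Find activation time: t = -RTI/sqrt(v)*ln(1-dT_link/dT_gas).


dT_link/dT_gas = 0.33269
ln(1 - 0.33269) = -0.40451
t = -57.619 / sqrt(1.409) * -0.40451 = 19.635 s

19.635 s


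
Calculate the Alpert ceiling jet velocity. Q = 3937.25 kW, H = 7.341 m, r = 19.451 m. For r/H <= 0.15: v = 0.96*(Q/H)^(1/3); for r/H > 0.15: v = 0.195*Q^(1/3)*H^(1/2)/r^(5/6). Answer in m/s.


r/H = 19.451 / 7.341 = 2.6496
r/H > 0.15, so v = 0.195*Q^(1/3)*H^(1/2)/r^(5/6)
Q^(1/3) = 15.791
H^(1/2) = 2.7094
r^(5/6) = 11.861
v = 0.195 * 15.791 * 2.7094 / 11.861 = 0.70338 m/s

0.70338 m/s


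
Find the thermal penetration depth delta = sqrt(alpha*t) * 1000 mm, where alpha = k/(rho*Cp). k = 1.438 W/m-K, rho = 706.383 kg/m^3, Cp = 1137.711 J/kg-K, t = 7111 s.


alpha = 1.438 / (706.383 * 1137.711) = 1.7893e-06 m^2/s
alpha * t = 0.012724
delta = sqrt(0.012724) * 1000 = 112.80 mm

112.80 mm


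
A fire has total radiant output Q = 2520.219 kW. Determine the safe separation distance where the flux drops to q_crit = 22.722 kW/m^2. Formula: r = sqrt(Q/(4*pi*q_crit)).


4*pi*q_crit = 285.53
Q/(4*pi*q_crit) = 8.8264
r = sqrt(8.8264) = 2.9709 m

2.9709 m


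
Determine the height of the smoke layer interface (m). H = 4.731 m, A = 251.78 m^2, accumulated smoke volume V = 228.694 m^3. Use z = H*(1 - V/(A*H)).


V/(A*H) = 0.19199
1 - 0.19199 = 0.80801
z = 4.731 * 0.80801 = 3.8227 m

3.8227 m


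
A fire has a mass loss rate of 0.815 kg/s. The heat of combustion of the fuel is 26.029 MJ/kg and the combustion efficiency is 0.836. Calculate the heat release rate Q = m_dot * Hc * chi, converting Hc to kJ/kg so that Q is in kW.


Hc = 26.029 MJ/kg = 26.029 * 1000 kJ/kg = 26029 kJ/kg
Q = 0.815 kg/s * 26029 kJ/kg * 0.836 = 17735 kW

17735 kW


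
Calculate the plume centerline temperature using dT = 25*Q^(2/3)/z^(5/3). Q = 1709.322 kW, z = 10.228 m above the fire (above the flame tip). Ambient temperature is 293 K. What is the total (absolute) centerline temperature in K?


Q^(2/3) = 142.96
z^(5/3) = 48.193
dT = 25 * 142.96 / 48.193 = 74.160 K
T = 293 + 74.160 = 367.16 K

367.16 K


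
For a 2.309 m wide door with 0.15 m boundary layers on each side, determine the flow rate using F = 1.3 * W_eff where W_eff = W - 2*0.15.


W_eff = 2.309 - 0.30 = 2.009 m
F = 1.3 * 2.009 = 2.6117 persons/s

2.6117 persons/s


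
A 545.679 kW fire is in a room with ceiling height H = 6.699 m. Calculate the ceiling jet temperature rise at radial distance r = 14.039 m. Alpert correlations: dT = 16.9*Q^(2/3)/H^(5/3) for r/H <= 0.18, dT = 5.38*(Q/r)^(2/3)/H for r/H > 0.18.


r/H = 14.039 / 6.699 = 2.0957
r/H > 0.18, so dT = 5.38*(Q/r)^(2/3)/H
Q/r = 38.869
(Q/r)^(2/3) = 11.475
dT = 5.38 * 11.475 / 6.699 = 9.2152 K

9.2152 K


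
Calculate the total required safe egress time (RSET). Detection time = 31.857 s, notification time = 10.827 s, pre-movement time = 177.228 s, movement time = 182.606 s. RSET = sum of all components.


Total = 31.857 + 10.827 + 177.228 + 182.606 = 402.518 s

402.518 s


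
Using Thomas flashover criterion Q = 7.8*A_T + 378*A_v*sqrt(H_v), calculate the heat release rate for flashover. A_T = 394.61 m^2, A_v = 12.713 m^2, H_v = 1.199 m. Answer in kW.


7.8*A_T = 3077.958
sqrt(H_v) = 1.0950
378*A_v*sqrt(H_v) = 5262.0
Q = 3077.958 + 5262.0 = 8339.9 kW

8339.9 kW


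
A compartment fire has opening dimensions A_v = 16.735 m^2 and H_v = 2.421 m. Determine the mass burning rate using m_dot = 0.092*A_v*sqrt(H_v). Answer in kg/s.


sqrt(H_v) = 1.5560
m_dot = 0.092 * 16.735 * 1.5560 = 2.3956 kg/s

2.3956 kg/s


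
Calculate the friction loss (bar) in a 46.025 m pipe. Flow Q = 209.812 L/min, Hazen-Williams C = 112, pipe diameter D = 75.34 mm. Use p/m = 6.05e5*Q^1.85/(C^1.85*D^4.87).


Q^1.85 = 19742
C^1.85 = 6180.9
D^4.87 = 1.3839e+09
p/m = 0.0013963 bar/m
p_total = 0.0013963 * 46.025 = 0.064264 bar

0.064264 bar


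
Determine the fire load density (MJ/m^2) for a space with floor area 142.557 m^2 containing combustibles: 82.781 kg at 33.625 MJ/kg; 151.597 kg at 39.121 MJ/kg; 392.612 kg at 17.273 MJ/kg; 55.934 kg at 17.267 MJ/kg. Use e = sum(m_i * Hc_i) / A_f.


Total energy = 82.781*33.625 + 151.597*39.121 + 392.612*17.273 + 55.934*17.267
= 2783.511 + 5930.626 + 6781.587 + 965.8124
= 16461.54 MJ
e = 16461.54 / 142.557 = 115.47 MJ/m^2

115.47 MJ/m^2


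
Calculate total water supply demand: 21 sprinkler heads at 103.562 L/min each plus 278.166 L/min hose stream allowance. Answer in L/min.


Sprinkler demand = 21 * 103.562 = 2174.802 L/min
Total = 2174.802 + 278.166 = 2452.968 L/min

2452.968 L/min


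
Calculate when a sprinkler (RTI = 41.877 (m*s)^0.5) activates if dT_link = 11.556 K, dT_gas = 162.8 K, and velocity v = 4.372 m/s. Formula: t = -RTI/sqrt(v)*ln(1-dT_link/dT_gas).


dT_link/dT_gas = 0.070983
ln(1 - 0.070983) = -0.073628
t = -41.877 / sqrt(4.372) * -0.073628 = 1.4746 s

1.4746 s


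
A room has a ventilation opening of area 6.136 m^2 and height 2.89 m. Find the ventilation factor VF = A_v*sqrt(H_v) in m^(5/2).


sqrt(H_v) = 1.7
VF = 6.136 * 1.7 = 10.431 m^(5/2)

10.431 m^(5/2)


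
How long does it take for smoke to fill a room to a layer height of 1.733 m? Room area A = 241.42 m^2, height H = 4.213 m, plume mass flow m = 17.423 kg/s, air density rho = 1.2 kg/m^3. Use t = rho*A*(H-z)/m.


H - z = 2.48 m
t = 1.2 * 241.42 * 2.48 / 17.423 = 41.237 s

41.237 s


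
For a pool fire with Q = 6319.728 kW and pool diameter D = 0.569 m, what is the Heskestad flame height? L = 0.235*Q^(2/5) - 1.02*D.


Q^(2/5) = 33.134
0.235 * Q^(2/5) = 7.7866
1.02 * D = 0.58038
L = 7.2062 m

7.2062 m


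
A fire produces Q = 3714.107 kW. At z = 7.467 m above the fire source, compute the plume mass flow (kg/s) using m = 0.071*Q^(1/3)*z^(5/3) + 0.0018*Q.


Q^(1/3) = 15.486
z^(5/3) = 28.526
First term = 0.071 * 15.486 * 28.526 = 31.366
Second term = 0.0018 * 3714.107 = 6.6854
m = 38.051 kg/s

38.051 kg/s


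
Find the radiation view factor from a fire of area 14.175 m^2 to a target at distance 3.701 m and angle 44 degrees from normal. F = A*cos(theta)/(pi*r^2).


cos(44 deg) = 0.71934
pi*r^2 = 43.032
F = 14.175 * 0.71934 / 43.032 = 0.23696

0.23696


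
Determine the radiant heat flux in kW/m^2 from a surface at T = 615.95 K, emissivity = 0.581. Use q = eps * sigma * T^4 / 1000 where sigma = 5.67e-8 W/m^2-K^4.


T^4 = 1.4394e+11
q = 0.581 * 5.67e-8 * 1.4394e+11 / 1000 = 4.7418 kW/m^2

4.7418 kW/m^2


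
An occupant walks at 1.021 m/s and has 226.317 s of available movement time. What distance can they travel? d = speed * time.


d = 1.021 * 226.317 = 231.07 m

231.07 m


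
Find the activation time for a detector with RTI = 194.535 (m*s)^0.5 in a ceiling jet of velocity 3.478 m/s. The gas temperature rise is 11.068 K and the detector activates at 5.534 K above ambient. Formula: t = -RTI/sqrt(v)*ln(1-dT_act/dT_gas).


dT_act/dT_gas = 0.5
ln(1 - 0.5) = -0.69315
t = -194.535 / sqrt(3.478) * -0.69315 = 72.303 s

72.303 s


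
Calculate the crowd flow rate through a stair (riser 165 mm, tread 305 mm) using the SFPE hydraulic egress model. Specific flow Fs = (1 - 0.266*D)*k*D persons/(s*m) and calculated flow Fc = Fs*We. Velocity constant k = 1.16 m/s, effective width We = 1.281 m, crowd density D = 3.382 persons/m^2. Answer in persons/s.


1 - 0.266*D = 1 - 0.266*3.382 = 0.10039
Fs = 0.10039 * 1.16 * 3.382 = 0.39383 persons/(s*m)
Fc = 0.39383 * 1.281 = 0.50450 persons/s

0.50450 persons/s


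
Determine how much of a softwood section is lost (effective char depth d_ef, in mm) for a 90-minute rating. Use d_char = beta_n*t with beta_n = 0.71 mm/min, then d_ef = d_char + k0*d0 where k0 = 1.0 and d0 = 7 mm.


d_char = 0.71 * 90 = 63.9 mm
d_ef = 63.9 + 1.0*7 = 70.9 mm

70.9 mm


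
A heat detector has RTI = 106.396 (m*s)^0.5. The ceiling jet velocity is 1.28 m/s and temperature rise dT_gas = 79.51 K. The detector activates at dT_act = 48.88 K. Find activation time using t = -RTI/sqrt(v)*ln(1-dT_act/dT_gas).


dT_act/dT_gas = 0.61477
ln(1 - 0.61477) = -0.95390
t = -106.396 / sqrt(1.28) * -0.95390 = 89.707 s

89.707 s


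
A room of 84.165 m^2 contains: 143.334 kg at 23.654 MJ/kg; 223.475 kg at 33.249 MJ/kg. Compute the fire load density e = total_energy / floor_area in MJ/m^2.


Total energy = 143.334*23.654 + 223.475*33.249
= 3390.422 + 7430.320
= 10820.74 MJ
e = 10820.74 / 84.165 = 128.57 MJ/m^2

128.57 MJ/m^2


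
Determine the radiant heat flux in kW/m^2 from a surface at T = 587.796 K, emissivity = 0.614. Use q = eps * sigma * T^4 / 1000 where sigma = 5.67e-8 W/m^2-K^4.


T^4 = 1.1937e+11
q = 0.614 * 5.67e-8 * 1.1937e+11 / 1000 = 4.1558 kW/m^2

4.1558 kW/m^2


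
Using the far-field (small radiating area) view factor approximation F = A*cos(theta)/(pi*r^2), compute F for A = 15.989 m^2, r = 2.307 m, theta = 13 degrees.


cos(13 deg) = 0.97437
pi*r^2 = 16.720
F = 15.989 * 0.97437 / 16.720 = 0.93175

0.93175


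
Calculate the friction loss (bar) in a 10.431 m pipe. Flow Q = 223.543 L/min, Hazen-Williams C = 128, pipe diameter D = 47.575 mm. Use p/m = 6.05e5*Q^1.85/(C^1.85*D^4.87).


Q^1.85 = 22198
C^1.85 = 7913.0
D^4.87 = 1.4751e+08
p/m = 0.011505 bar/m
p_total = 0.011505 * 10.431 = 0.12001 bar

0.12001 bar


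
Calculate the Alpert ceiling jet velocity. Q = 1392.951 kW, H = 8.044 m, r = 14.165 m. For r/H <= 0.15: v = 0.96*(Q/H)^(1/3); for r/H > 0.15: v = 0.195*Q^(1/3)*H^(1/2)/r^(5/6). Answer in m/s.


r/H = 14.165 / 8.044 = 1.7609
r/H > 0.15, so v = 0.195*Q^(1/3)*H^(1/2)/r^(5/6)
Q^(1/3) = 11.168
H^(1/2) = 2.8362
r^(5/6) = 9.1064
v = 0.195 * 11.168 * 2.8362 / 9.1064 = 0.67827 m/s

0.67827 m/s


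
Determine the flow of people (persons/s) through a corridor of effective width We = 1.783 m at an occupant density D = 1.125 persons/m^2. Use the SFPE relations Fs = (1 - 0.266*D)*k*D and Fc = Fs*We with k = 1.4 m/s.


1 - 0.266*D = 1 - 0.266*1.125 = 0.70075
Fs = 0.70075 * 1.4 * 1.125 = 1.1037 persons/(s*m)
Fc = 1.1037 * 1.783 = 1.9679 persons/s

1.9679 persons/s


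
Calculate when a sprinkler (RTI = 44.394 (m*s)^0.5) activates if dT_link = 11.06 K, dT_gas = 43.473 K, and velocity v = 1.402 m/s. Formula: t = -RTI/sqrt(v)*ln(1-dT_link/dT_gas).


dT_link/dT_gas = 0.25441
ln(1 - 0.25441) = -0.29358
t = -44.394 / sqrt(1.402) * -0.29358 = 11.007 s

11.007 s


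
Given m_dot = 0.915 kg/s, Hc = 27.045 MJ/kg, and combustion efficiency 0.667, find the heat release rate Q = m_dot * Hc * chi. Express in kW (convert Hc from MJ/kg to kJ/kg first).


Hc = 27.045 MJ/kg = 27.045 * 1000 kJ/kg = 27045 kJ/kg
Q = 0.915 kg/s * 27045 kJ/kg * 0.667 = 16506 kW

16506 kW


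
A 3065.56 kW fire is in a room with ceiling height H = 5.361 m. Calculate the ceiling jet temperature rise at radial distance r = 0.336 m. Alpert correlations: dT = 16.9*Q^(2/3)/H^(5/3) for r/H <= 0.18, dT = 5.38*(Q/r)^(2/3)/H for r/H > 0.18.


r/H = 0.336 / 5.361 = 0.062675
r/H <= 0.18, so dT = 16.9*Q^(2/3)/H^(5/3)
Q^(2/3) = 211.03
H^(5/3) = 16.421
dT = 16.9 * 211.03 / 16.421 = 217.18 K

217.18 K


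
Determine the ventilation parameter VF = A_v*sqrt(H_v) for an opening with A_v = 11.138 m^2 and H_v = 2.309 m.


sqrt(H_v) = 1.5195
VF = 11.138 * 1.5195 = 16.925 m^(5/2)

16.925 m^(5/2)


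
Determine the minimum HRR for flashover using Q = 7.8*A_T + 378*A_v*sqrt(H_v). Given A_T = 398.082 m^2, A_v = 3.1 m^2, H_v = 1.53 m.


7.8*A_T = 3105.0
sqrt(H_v) = 1.2369
378*A_v*sqrt(H_v) = 1449.4
Q = 3105.0 + 1449.4 = 4554.5 kW

4554.5 kW


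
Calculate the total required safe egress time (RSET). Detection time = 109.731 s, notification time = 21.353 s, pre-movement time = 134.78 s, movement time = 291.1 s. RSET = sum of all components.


Total = 109.731 + 21.353 + 134.78 + 291.1 = 556.964 s

556.964 s


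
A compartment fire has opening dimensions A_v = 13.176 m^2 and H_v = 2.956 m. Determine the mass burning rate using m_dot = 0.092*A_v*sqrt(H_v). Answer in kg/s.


sqrt(H_v) = 1.7193
m_dot = 0.092 * 13.176 * 1.7193 = 2.0841 kg/s

2.0841 kg/s


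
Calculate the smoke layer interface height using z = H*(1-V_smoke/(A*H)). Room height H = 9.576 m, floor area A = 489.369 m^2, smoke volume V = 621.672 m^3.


V/(A*H) = 0.13266
1 - 0.13266 = 0.86734
z = 9.576 * 0.86734 = 8.3056 m

8.3056 m


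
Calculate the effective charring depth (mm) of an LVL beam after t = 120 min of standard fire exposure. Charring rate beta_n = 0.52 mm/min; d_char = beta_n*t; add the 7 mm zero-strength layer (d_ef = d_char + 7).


d_char = 0.52 * 120 = 62.4 mm
d_ef = 62.4 + 1.0*7 = 69.4 mm

69.4 mm


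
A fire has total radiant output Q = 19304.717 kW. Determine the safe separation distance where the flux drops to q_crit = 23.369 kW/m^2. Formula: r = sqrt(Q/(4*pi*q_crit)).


4*pi*q_crit = 293.66
Q/(4*pi*q_crit) = 65.738
r = sqrt(65.738) = 8.1079 m

8.1079 m


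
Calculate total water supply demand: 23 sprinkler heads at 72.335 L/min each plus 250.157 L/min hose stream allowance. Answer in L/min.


Sprinkler demand = 23 * 72.335 = 1663.705 L/min
Total = 1663.705 + 250.157 = 1913.862 L/min

1913.862 L/min


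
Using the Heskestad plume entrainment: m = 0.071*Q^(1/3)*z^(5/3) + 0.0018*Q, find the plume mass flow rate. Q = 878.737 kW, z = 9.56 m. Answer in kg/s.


Q^(1/3) = 9.5783
z^(5/3) = 43.062
First term = 0.071 * 9.5783 * 43.062 = 29.285
Second term = 0.0018 * 878.737 = 1.5817
m = 30.866 kg/s

30.866 kg/s


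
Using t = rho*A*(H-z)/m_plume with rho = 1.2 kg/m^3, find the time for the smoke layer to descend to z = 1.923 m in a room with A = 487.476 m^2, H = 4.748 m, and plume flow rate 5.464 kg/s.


H - z = 2.825 m
t = 1.2 * 487.476 * 2.825 / 5.464 = 302.44 s

302.44 s


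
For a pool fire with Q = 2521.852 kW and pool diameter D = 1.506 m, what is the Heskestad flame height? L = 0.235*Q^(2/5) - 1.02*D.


Q^(2/5) = 22.945
0.235 * Q^(2/5) = 5.3921
1.02 * D = 1.5361
L = 3.8560 m

3.8560 m


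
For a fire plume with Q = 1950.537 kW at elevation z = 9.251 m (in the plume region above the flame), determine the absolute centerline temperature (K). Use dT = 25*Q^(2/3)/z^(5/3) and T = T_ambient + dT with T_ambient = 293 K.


Q^(2/3) = 156.11
z^(5/3) = 40.768
dT = 25 * 156.11 / 40.768 = 95.733 K
T = 293 + 95.733 = 388.73 K

388.73 K


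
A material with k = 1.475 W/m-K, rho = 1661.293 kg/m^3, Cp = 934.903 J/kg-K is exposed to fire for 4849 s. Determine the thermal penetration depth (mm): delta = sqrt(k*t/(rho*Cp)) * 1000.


alpha = 1.475 / (1661.293 * 934.903) = 9.4968e-07 m^2/s
alpha * t = 0.0046050
delta = sqrt(0.0046050) * 1000 = 67.860 mm

67.860 mm


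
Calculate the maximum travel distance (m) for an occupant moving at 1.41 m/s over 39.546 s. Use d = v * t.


d = 1.41 * 39.546 = 55.760 m

55.760 m


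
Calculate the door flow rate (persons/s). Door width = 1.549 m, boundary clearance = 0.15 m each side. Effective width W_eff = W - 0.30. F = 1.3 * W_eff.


W_eff = 1.549 - 0.30 = 1.249 m
F = 1.3 * 1.249 = 1.6237 persons/s

1.6237 persons/s


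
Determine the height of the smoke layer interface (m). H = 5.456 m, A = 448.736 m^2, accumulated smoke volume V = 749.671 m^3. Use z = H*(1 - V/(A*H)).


V/(A*H) = 0.30620
1 - 0.30620 = 0.69380
z = 5.456 * 0.69380 = 3.7854 m

3.7854 m


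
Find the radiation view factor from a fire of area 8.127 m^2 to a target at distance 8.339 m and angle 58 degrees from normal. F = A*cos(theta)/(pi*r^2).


cos(58 deg) = 0.52992
pi*r^2 = 218.46
F = 8.127 * 0.52992 / 218.46 = 0.019713

0.019713


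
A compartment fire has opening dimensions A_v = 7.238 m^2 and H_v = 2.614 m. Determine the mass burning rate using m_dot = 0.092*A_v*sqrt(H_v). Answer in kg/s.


sqrt(H_v) = 1.6168
m_dot = 0.092 * 7.238 * 1.6168 = 1.0766 kg/s

1.0766 kg/s


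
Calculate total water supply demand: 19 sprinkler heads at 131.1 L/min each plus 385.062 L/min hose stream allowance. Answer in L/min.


Sprinkler demand = 19 * 131.1 = 2490.9 L/min
Total = 2490.9 + 385.062 = 2875.962 L/min

2875.962 L/min


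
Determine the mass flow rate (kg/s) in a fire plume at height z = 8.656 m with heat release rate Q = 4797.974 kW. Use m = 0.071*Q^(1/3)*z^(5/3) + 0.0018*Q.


Q^(1/3) = 16.866
z^(5/3) = 36.492
First term = 0.071 * 16.866 * 36.492 = 43.699
Second term = 0.0018 * 4797.974 = 8.6364
m = 52.336 kg/s

52.336 kg/s


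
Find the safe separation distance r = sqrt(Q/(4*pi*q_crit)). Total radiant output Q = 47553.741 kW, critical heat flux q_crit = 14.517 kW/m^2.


4*pi*q_crit = 182.43
Q/(4*pi*q_crit) = 260.67
r = sqrt(260.67) = 16.145 m

16.145 m


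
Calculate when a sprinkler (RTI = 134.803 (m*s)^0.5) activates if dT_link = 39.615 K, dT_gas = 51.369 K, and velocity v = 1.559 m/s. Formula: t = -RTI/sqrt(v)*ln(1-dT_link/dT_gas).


dT_link/dT_gas = 0.77118
ln(1 - 0.77118) = -1.4748
t = -134.803 / sqrt(1.559) * -1.4748 = 159.23 s

159.23 s


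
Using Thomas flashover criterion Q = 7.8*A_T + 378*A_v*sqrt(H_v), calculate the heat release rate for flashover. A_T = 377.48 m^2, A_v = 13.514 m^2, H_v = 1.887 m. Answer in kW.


7.8*A_T = 2944.344
sqrt(H_v) = 1.3737
378*A_v*sqrt(H_v) = 7017.2
Q = 2944.344 + 7017.2 = 9961.5 kW

9961.5 kW


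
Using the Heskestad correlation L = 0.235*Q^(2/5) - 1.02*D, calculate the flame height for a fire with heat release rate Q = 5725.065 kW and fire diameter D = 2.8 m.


Q^(2/5) = 31.850
0.235 * Q^(2/5) = 7.4848
1.02 * D = 2.856
L = 4.6288 m

4.6288 m


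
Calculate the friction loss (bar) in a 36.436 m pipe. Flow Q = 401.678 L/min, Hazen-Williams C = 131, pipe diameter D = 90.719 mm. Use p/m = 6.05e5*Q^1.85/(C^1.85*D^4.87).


Q^1.85 = 65641
C^1.85 = 8259.5
D^4.87 = 3.4197e+09
p/m = 0.0014060 bar/m
p_total = 0.0014060 * 36.436 = 0.051229 bar

0.051229 bar


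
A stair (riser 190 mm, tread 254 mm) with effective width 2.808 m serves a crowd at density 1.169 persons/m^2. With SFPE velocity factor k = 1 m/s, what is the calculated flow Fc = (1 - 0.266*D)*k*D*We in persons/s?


1 - 0.266*D = 1 - 0.266*1.169 = 0.68905
Fs = 0.68905 * 1 * 1.169 = 0.80549 persons/(s*m)
Fc = 0.80549 * 2.808 = 2.2618 persons/s

2.2618 persons/s


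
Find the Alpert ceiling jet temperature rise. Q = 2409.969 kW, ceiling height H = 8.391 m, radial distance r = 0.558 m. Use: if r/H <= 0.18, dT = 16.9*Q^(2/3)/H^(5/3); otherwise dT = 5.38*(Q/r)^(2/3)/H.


r/H = 0.558 / 8.391 = 0.066500
r/H <= 0.18, so dT = 16.9*Q^(2/3)/H^(5/3)
Q^(2/3) = 179.75
H^(5/3) = 34.649
dT = 16.9 * 179.75 / 34.649 = 87.674 K

87.674 K


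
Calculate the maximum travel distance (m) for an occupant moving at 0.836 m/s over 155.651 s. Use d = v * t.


d = 0.836 * 155.651 = 130.12 m

130.12 m


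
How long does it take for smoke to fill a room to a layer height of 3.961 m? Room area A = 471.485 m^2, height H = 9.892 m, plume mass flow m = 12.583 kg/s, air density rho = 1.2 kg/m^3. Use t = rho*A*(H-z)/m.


H - z = 5.931 m
t = 1.2 * 471.485 * 5.931 / 12.583 = 266.68 s

266.68 s


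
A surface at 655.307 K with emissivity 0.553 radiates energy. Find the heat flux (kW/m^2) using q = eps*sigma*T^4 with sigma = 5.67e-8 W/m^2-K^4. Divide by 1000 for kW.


T^4 = 1.8441e+11
q = 0.553 * 5.67e-8 * 1.8441e+11 / 1000 = 5.7821 kW/m^2

5.7821 kW/m^2


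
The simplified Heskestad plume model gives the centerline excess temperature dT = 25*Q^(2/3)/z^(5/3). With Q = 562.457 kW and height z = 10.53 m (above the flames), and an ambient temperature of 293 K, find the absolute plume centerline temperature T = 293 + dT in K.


Q^(2/3) = 68.139
z^(5/3) = 50.588
dT = 25 * 68.139 / 50.588 = 33.673 K
T = 293 + 33.673 = 326.67 K

326.67 K


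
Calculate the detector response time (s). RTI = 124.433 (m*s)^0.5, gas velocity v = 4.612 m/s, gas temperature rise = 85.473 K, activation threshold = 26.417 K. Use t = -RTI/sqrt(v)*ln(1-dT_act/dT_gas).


dT_act/dT_gas = 0.30907
ln(1 - 0.30907) = -0.36971
t = -124.433 / sqrt(4.612) * -0.36971 = 21.422 s

21.422 s


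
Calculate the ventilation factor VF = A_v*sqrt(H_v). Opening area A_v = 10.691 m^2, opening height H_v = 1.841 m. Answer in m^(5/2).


sqrt(H_v) = 1.3568
VF = 10.691 * 1.3568 = 14.506 m^(5/2)

14.506 m^(5/2)


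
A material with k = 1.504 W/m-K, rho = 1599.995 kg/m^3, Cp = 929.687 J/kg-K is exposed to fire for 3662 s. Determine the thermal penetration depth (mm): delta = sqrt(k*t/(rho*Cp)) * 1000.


alpha = 1.504 / (1599.995 * 929.687) = 1.0111e-06 m^2/s
alpha * t = 0.0037026
delta = sqrt(0.0037026) * 1000 = 60.849 mm

60.849 mm


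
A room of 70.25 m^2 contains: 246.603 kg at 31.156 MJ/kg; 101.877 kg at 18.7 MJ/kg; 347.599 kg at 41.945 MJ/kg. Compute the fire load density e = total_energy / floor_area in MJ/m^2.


Total energy = 246.603*31.156 + 101.877*18.7 + 347.599*41.945
= 7683.163 + 1905.100 + 14580.04
= 24168.30 MJ
e = 24168.30 / 70.25 = 344.03 MJ/m^2

344.03 MJ/m^2


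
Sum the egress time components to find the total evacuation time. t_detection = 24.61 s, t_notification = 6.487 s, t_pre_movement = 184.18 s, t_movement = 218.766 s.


Total = 24.61 + 6.487 + 184.18 + 218.766 = 434.043 s

434.043 s


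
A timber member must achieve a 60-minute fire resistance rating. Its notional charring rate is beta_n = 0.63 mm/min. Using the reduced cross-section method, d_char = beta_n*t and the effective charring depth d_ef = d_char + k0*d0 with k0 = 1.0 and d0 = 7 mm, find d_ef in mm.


d_char = 0.63 * 60 = 37.8 mm
d_ef = 37.8 + 1.0*7 = 44.8 mm

44.8 mm


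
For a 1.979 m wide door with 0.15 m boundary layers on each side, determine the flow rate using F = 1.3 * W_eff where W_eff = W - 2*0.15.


W_eff = 1.979 - 0.30 = 1.679 m
F = 1.3 * 1.679 = 2.1827 persons/s

2.1827 persons/s


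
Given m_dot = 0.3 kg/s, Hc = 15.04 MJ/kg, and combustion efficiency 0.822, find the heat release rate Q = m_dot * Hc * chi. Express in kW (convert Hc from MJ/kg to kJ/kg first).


Hc = 15.04 MJ/kg = 15.04 * 1000 kJ/kg = 15040 kJ/kg
Q = 0.3 kg/s * 15040 kJ/kg * 0.822 = 3708.864 kW

3708.864 kW


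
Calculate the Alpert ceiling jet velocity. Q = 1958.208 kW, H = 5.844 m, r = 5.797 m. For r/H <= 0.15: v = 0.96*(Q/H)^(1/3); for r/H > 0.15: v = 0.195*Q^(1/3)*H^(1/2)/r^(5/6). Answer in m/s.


r/H = 5.797 / 5.844 = 0.99196
r/H > 0.15, so v = 0.195*Q^(1/3)*H^(1/2)/r^(5/6)
Q^(1/3) = 12.511
H^(1/2) = 2.4174
r^(5/6) = 4.3252
v = 0.195 * 12.511 * 2.4174 / 4.3252 = 1.3636 m/s

1.3636 m/s


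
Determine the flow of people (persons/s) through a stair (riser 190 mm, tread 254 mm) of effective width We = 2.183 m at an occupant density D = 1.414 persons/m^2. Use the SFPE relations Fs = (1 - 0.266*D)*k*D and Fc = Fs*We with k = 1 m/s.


1 - 0.266*D = 1 - 0.266*1.414 = 0.62388
Fs = 0.62388 * 1 * 1.414 = 0.88216 persons/(s*m)
Fc = 0.88216 * 2.183 = 1.9258 persons/s

1.9258 persons/s


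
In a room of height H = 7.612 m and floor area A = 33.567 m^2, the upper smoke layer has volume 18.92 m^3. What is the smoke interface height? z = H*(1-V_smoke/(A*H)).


V/(A*H) = 0.074047
1 - 0.074047 = 0.92595
z = 7.612 * 0.92595 = 7.0484 m

7.0484 m


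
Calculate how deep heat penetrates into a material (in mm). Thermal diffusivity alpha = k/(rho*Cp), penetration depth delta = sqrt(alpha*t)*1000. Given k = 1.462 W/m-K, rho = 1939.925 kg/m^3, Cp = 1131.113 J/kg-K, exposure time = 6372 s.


alpha = 1.462 / (1939.925 * 1131.113) = 6.6628e-07 m^2/s
alpha * t = 0.0042455
delta = sqrt(0.0042455) * 1000 = 65.158 mm

65.158 mm


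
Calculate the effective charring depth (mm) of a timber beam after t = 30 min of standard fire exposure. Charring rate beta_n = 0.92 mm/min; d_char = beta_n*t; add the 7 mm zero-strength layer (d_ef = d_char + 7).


d_char = 0.92 * 30 = 27.6 mm
d_ef = 27.6 + 1.0*7 = 34.6 mm

34.6 mm


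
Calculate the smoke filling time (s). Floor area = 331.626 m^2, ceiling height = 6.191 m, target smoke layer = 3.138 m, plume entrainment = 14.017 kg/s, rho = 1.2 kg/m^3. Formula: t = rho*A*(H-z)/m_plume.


H - z = 3.053 m
t = 1.2 * 331.626 * 3.053 / 14.017 = 86.677 s

86.677 s


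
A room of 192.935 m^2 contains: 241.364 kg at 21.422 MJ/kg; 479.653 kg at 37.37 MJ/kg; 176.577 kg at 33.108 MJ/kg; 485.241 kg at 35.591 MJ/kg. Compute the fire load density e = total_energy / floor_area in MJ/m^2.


Total energy = 241.364*21.422 + 479.653*37.37 + 176.577*33.108 + 485.241*35.591
= 5170.500 + 17924.63 + 5846.111 + 17270.21
= 46211.46 MJ
e = 46211.46 / 192.935 = 239.52 MJ/m^2

239.52 MJ/m^2


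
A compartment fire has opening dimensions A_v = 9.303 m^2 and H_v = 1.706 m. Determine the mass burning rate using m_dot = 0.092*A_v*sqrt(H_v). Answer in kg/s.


sqrt(H_v) = 1.3061
m_dot = 0.092 * 9.303 * 1.3061 = 1.1179 kg/s

1.1179 kg/s


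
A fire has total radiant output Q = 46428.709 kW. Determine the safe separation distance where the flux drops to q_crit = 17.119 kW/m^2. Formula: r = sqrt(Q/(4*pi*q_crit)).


4*pi*q_crit = 215.12
Q/(4*pi*q_crit) = 215.82
r = sqrt(215.82) = 14.691 m

14.691 m


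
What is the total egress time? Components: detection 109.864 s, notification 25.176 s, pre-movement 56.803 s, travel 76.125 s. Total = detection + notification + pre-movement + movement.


Total = 109.864 + 25.176 + 56.803 + 76.125 = 267.968 s

267.968 s


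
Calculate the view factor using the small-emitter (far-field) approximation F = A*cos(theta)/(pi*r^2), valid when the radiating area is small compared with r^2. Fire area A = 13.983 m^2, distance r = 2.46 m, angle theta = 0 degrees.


cos(0 deg) = 1
pi*r^2 = 19.012
F = 13.983 * 1 / 19.012 = 0.73550

0.73550
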